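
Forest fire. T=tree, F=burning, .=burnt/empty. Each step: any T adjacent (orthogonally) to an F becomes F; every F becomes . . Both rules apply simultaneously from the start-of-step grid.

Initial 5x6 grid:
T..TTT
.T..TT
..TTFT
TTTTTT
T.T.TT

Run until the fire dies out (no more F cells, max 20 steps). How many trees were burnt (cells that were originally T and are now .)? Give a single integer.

Step 1: +4 fires, +1 burnt (F count now 4)
Step 2: +6 fires, +4 burnt (F count now 6)
Step 3: +4 fires, +6 burnt (F count now 4)
Step 4: +2 fires, +4 burnt (F count now 2)
Step 5: +1 fires, +2 burnt (F count now 1)
Step 6: +1 fires, +1 burnt (F count now 1)
Step 7: +0 fires, +1 burnt (F count now 0)
Fire out after step 7
Initially T: 20, now '.': 28
Total burnt (originally-T cells now '.'): 18

Answer: 18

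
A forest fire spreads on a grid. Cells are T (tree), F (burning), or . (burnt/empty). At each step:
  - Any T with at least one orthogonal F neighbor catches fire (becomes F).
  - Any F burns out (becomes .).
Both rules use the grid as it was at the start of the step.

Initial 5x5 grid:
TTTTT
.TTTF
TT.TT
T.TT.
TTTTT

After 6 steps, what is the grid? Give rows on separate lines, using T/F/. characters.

Step 1: 3 trees catch fire, 1 burn out
  TTTTF
  .TTF.
  TT.TF
  T.TT.
  TTTTT
Step 2: 3 trees catch fire, 3 burn out
  TTTF.
  .TF..
  TT.F.
  T.TT.
  TTTTT
Step 3: 3 trees catch fire, 3 burn out
  TTF..
  .F...
  TT...
  T.TF.
  TTTTT
Step 4: 4 trees catch fire, 3 burn out
  TF...
  .....
  TF...
  T.F..
  TTTFT
Step 5: 4 trees catch fire, 4 burn out
  F....
  .....
  F....
  T....
  TTF.F
Step 6: 2 trees catch fire, 4 burn out
  .....
  .....
  .....
  F....
  TF...

.....
.....
.....
F....
TF...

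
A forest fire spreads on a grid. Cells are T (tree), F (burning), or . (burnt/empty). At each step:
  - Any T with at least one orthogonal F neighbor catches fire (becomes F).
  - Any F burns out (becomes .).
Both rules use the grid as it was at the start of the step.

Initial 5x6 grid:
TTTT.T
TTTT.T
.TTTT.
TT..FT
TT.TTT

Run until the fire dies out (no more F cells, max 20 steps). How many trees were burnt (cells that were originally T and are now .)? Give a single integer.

Step 1: +3 fires, +1 burnt (F count now 3)
Step 2: +3 fires, +3 burnt (F count now 3)
Step 3: +2 fires, +3 burnt (F count now 2)
Step 4: +3 fires, +2 burnt (F count now 3)
Step 5: +3 fires, +3 burnt (F count now 3)
Step 6: +4 fires, +3 burnt (F count now 4)
Step 7: +2 fires, +4 burnt (F count now 2)
Step 8: +0 fires, +2 burnt (F count now 0)
Fire out after step 8
Initially T: 22, now '.': 28
Total burnt (originally-T cells now '.'): 20

Answer: 20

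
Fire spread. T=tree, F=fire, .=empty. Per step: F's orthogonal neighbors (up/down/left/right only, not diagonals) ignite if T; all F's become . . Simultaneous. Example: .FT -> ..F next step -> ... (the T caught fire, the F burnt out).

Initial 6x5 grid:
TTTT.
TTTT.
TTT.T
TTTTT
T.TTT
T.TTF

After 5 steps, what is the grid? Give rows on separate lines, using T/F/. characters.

Step 1: 2 trees catch fire, 1 burn out
  TTTT.
  TTTT.
  TTT.T
  TTTTT
  T.TTF
  T.TF.
Step 2: 3 trees catch fire, 2 burn out
  TTTT.
  TTTT.
  TTT.T
  TTTTF
  T.TF.
  T.F..
Step 3: 3 trees catch fire, 3 burn out
  TTTT.
  TTTT.
  TTT.F
  TTTF.
  T.F..
  T....
Step 4: 1 trees catch fire, 3 burn out
  TTTT.
  TTTT.
  TTT..
  TTF..
  T....
  T....
Step 5: 2 trees catch fire, 1 burn out
  TTTT.
  TTTT.
  TTF..
  TF...
  T....
  T....

TTTT.
TTTT.
TTF..
TF...
T....
T....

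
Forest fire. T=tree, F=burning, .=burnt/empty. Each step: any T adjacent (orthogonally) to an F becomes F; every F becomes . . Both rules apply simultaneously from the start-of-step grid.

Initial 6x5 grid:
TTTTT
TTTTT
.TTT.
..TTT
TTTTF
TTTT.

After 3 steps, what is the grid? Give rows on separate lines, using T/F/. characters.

Step 1: 2 trees catch fire, 1 burn out
  TTTTT
  TTTTT
  .TTT.
  ..TTF
  TTTF.
  TTTT.
Step 2: 3 trees catch fire, 2 burn out
  TTTTT
  TTTTT
  .TTT.
  ..TF.
  TTF..
  TTTF.
Step 3: 4 trees catch fire, 3 burn out
  TTTTT
  TTTTT
  .TTF.
  ..F..
  TF...
  TTF..

TTTTT
TTTTT
.TTF.
..F..
TF...
TTF..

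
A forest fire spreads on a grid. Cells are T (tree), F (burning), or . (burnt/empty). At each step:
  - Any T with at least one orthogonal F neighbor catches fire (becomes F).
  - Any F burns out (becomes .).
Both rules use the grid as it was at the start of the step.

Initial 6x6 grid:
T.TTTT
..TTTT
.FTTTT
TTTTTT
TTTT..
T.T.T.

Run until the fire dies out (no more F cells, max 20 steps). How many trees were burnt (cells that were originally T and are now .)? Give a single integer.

Answer: 24

Derivation:
Step 1: +2 fires, +1 burnt (F count now 2)
Step 2: +5 fires, +2 burnt (F count now 5)
Step 3: +6 fires, +5 burnt (F count now 6)
Step 4: +7 fires, +6 burnt (F count now 7)
Step 5: +3 fires, +7 burnt (F count now 3)
Step 6: +1 fires, +3 burnt (F count now 1)
Step 7: +0 fires, +1 burnt (F count now 0)
Fire out after step 7
Initially T: 26, now '.': 34
Total burnt (originally-T cells now '.'): 24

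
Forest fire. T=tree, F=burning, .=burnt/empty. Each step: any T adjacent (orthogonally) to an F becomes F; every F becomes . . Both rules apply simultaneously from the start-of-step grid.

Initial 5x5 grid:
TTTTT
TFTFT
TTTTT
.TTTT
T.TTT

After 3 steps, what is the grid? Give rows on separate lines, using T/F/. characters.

Step 1: 7 trees catch fire, 2 burn out
  TFTFT
  F.F.F
  TFTFT
  .TTTT
  T.TTT
Step 2: 8 trees catch fire, 7 burn out
  F.F.F
  .....
  F.F.F
  .FTFT
  T.TTT
Step 3: 3 trees catch fire, 8 burn out
  .....
  .....
  .....
  ..F.F
  T.TFT

.....
.....
.....
..F.F
T.TFT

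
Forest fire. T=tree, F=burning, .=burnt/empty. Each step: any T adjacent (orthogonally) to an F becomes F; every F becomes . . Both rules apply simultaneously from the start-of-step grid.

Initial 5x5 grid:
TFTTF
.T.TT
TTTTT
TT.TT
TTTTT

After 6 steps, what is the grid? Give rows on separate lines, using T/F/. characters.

Step 1: 5 trees catch fire, 2 burn out
  F.FF.
  .F.TF
  TTTTT
  TT.TT
  TTTTT
Step 2: 3 trees catch fire, 5 burn out
  .....
  ...F.
  TFTTF
  TT.TT
  TTTTT
Step 3: 5 trees catch fire, 3 burn out
  .....
  .....
  F.FF.
  TF.TF
  TTTTT
Step 4: 4 trees catch fire, 5 burn out
  .....
  .....
  .....
  F..F.
  TFTTF
Step 5: 3 trees catch fire, 4 burn out
  .....
  .....
  .....
  .....
  F.FF.
Step 6: 0 trees catch fire, 3 burn out
  .....
  .....
  .....
  .....
  .....

.....
.....
.....
.....
.....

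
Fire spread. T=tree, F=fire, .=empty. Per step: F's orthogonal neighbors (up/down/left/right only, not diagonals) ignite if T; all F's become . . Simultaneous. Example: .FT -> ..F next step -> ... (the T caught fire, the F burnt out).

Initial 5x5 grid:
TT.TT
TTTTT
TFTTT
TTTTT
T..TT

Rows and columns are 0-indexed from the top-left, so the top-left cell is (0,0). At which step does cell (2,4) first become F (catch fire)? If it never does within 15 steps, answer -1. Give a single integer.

Step 1: cell (2,4)='T' (+4 fires, +1 burnt)
Step 2: cell (2,4)='T' (+6 fires, +4 burnt)
Step 3: cell (2,4)='F' (+5 fires, +6 burnt)
  -> target ignites at step 3
Step 4: cell (2,4)='.' (+4 fires, +5 burnt)
Step 5: cell (2,4)='.' (+2 fires, +4 burnt)
Step 6: cell (2,4)='.' (+0 fires, +2 burnt)
  fire out at step 6

3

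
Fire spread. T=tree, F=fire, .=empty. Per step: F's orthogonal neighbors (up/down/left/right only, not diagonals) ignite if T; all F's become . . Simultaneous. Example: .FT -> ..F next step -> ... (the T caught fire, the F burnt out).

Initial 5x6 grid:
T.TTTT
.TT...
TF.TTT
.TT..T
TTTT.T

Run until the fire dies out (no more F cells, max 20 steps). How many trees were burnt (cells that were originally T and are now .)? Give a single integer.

Step 1: +3 fires, +1 burnt (F count now 3)
Step 2: +3 fires, +3 burnt (F count now 3)
Step 3: +3 fires, +3 burnt (F count now 3)
Step 4: +2 fires, +3 burnt (F count now 2)
Step 5: +1 fires, +2 burnt (F count now 1)
Step 6: +1 fires, +1 burnt (F count now 1)
Step 7: +0 fires, +1 burnt (F count now 0)
Fire out after step 7
Initially T: 19, now '.': 24
Total burnt (originally-T cells now '.'): 13

Answer: 13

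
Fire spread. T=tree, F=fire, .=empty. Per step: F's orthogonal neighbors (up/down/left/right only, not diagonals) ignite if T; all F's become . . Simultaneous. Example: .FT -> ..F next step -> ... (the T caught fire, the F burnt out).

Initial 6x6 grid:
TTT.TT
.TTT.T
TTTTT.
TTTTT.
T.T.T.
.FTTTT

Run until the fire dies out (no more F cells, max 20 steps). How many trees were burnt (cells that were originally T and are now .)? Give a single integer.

Step 1: +1 fires, +1 burnt (F count now 1)
Step 2: +2 fires, +1 burnt (F count now 2)
Step 3: +2 fires, +2 burnt (F count now 2)
Step 4: +5 fires, +2 burnt (F count now 5)
Step 5: +5 fires, +5 burnt (F count now 5)
Step 6: +6 fires, +5 burnt (F count now 6)
Step 7: +1 fires, +6 burnt (F count now 1)
Step 8: +1 fires, +1 burnt (F count now 1)
Step 9: +0 fires, +1 burnt (F count now 0)
Fire out after step 9
Initially T: 26, now '.': 33
Total burnt (originally-T cells now '.'): 23

Answer: 23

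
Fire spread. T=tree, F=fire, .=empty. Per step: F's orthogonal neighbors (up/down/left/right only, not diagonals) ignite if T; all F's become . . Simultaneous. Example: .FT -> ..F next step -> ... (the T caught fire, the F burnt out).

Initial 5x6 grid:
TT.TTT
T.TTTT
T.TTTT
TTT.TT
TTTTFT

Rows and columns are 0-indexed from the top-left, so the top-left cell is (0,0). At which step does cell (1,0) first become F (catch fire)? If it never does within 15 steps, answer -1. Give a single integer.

Step 1: cell (1,0)='T' (+3 fires, +1 burnt)
Step 2: cell (1,0)='T' (+3 fires, +3 burnt)
Step 3: cell (1,0)='T' (+5 fires, +3 burnt)
Step 4: cell (1,0)='T' (+6 fires, +5 burnt)
Step 5: cell (1,0)='T' (+4 fires, +6 burnt)
Step 6: cell (1,0)='T' (+1 fires, +4 burnt)
Step 7: cell (1,0)='F' (+1 fires, +1 burnt)
  -> target ignites at step 7
Step 8: cell (1,0)='.' (+1 fires, +1 burnt)
Step 9: cell (1,0)='.' (+1 fires, +1 burnt)
Step 10: cell (1,0)='.' (+0 fires, +1 burnt)
  fire out at step 10

7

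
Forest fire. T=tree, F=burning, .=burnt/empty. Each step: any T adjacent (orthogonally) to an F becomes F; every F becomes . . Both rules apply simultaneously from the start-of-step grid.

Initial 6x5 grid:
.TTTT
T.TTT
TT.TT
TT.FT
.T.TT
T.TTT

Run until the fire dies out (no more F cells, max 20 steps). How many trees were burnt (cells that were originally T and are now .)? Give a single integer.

Step 1: +3 fires, +1 burnt (F count now 3)
Step 2: +4 fires, +3 burnt (F count now 4)
Step 3: +5 fires, +4 burnt (F count now 5)
Step 4: +2 fires, +5 burnt (F count now 2)
Step 5: +1 fires, +2 burnt (F count now 1)
Step 6: +0 fires, +1 burnt (F count now 0)
Fire out after step 6
Initially T: 22, now '.': 23
Total burnt (originally-T cells now '.'): 15

Answer: 15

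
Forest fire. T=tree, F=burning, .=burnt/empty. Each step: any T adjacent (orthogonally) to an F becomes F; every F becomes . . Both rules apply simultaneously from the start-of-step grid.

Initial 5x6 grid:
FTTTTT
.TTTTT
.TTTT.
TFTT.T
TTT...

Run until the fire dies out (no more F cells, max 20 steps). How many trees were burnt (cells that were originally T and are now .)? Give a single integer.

Step 1: +5 fires, +2 burnt (F count now 5)
Step 2: +6 fires, +5 burnt (F count now 6)
Step 3: +3 fires, +6 burnt (F count now 3)
Step 4: +3 fires, +3 burnt (F count now 3)
Step 5: +2 fires, +3 burnt (F count now 2)
Step 6: +1 fires, +2 burnt (F count now 1)
Step 7: +0 fires, +1 burnt (F count now 0)
Fire out after step 7
Initially T: 21, now '.': 29
Total burnt (originally-T cells now '.'): 20

Answer: 20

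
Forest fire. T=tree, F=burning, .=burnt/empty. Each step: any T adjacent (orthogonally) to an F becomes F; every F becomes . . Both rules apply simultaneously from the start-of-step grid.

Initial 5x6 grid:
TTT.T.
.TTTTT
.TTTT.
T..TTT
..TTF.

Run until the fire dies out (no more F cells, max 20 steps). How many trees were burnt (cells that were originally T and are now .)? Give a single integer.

Step 1: +2 fires, +1 burnt (F count now 2)
Step 2: +4 fires, +2 burnt (F count now 4)
Step 3: +2 fires, +4 burnt (F count now 2)
Step 4: +4 fires, +2 burnt (F count now 4)
Step 5: +2 fires, +4 burnt (F count now 2)
Step 6: +2 fires, +2 burnt (F count now 2)
Step 7: +1 fires, +2 burnt (F count now 1)
Step 8: +1 fires, +1 burnt (F count now 1)
Step 9: +0 fires, +1 burnt (F count now 0)
Fire out after step 9
Initially T: 19, now '.': 29
Total burnt (originally-T cells now '.'): 18

Answer: 18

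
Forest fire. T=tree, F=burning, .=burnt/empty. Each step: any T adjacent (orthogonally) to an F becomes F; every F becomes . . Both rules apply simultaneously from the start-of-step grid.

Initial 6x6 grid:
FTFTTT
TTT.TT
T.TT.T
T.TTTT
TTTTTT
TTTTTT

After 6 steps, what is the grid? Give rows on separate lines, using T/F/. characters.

Step 1: 4 trees catch fire, 2 burn out
  .F.FTT
  FTF.TT
  T.TT.T
  T.TTTT
  TTTTTT
  TTTTTT
Step 2: 4 trees catch fire, 4 burn out
  ....FT
  .F..TT
  F.FT.T
  T.TTTT
  TTTTTT
  TTTTTT
Step 3: 5 trees catch fire, 4 burn out
  .....F
  ....FT
  ...F.T
  F.FTTT
  TTTTTT
  TTTTTT
Step 4: 4 trees catch fire, 5 burn out
  ......
  .....F
  .....T
  ...FTT
  FTFTTT
  TTTTTT
Step 5: 6 trees catch fire, 4 burn out
  ......
  ......
  .....F
  ....FT
  .F.FTT
  FTFTTT
Step 6: 4 trees catch fire, 6 burn out
  ......
  ......
  ......
  .....F
  ....FT
  .F.FTT

......
......
......
.....F
....FT
.F.FTT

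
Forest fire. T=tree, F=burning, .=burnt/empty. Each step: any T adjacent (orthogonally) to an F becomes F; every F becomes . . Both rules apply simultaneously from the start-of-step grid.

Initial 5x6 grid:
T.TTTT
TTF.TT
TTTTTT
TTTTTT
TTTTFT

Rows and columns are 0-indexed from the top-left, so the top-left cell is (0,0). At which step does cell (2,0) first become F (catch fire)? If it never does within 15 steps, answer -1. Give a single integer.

Step 1: cell (2,0)='T' (+6 fires, +2 burnt)
Step 2: cell (2,0)='T' (+9 fires, +6 burnt)
Step 3: cell (2,0)='F' (+7 fires, +9 burnt)
  -> target ignites at step 3
Step 4: cell (2,0)='.' (+4 fires, +7 burnt)
Step 5: cell (2,0)='.' (+0 fires, +4 burnt)
  fire out at step 5

3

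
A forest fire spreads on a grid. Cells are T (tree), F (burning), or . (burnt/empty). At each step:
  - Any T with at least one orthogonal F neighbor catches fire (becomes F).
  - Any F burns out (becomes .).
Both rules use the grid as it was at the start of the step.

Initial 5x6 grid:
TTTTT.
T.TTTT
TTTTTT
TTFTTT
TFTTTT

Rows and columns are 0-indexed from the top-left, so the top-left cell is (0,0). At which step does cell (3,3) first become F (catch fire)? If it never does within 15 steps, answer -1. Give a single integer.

Step 1: cell (3,3)='F' (+5 fires, +2 burnt)
  -> target ignites at step 1
Step 2: cell (3,3)='.' (+6 fires, +5 burnt)
Step 3: cell (3,3)='.' (+6 fires, +6 burnt)
Step 4: cell (3,3)='.' (+6 fires, +6 burnt)
Step 5: cell (3,3)='.' (+3 fires, +6 burnt)
Step 6: cell (3,3)='.' (+0 fires, +3 burnt)
  fire out at step 6

1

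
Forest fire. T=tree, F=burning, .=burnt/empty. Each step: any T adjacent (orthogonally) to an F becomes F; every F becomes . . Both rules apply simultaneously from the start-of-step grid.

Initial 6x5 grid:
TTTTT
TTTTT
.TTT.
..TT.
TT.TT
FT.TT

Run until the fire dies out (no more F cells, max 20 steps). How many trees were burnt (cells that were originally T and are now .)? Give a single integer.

Step 1: +2 fires, +1 burnt (F count now 2)
Step 2: +1 fires, +2 burnt (F count now 1)
Step 3: +0 fires, +1 burnt (F count now 0)
Fire out after step 3
Initially T: 22, now '.': 11
Total burnt (originally-T cells now '.'): 3

Answer: 3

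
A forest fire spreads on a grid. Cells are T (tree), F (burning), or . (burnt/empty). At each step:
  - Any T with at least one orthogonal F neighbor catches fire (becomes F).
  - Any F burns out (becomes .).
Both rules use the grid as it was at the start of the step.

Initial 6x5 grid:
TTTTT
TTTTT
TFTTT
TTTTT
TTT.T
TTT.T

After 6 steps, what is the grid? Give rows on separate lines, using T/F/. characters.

Step 1: 4 trees catch fire, 1 burn out
  TTTTT
  TFTTT
  F.FTT
  TFTTT
  TTT.T
  TTT.T
Step 2: 7 trees catch fire, 4 burn out
  TFTTT
  F.FTT
  ...FT
  F.FTT
  TFT.T
  TTT.T
Step 3: 8 trees catch fire, 7 burn out
  F.FTT
  ...FT
  ....F
  ...FT
  F.F.T
  TFT.T
Step 4: 5 trees catch fire, 8 burn out
  ...FT
  ....F
  .....
  ....F
  ....T
  F.F.T
Step 5: 2 trees catch fire, 5 burn out
  ....F
  .....
  .....
  .....
  ....F
  ....T
Step 6: 1 trees catch fire, 2 burn out
  .....
  .....
  .....
  .....
  .....
  ....F

.....
.....
.....
.....
.....
....F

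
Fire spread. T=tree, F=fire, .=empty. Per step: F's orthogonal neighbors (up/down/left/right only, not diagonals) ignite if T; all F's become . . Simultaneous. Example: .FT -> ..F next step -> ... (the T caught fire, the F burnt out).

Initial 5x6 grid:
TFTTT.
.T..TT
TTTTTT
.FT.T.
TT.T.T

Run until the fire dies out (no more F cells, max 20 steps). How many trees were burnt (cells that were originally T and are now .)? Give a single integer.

Answer: 17

Derivation:
Step 1: +6 fires, +2 burnt (F count now 6)
Step 2: +4 fires, +6 burnt (F count now 4)
Step 3: +2 fires, +4 burnt (F count now 2)
Step 4: +2 fires, +2 burnt (F count now 2)
Step 5: +3 fires, +2 burnt (F count now 3)
Step 6: +0 fires, +3 burnt (F count now 0)
Fire out after step 6
Initially T: 19, now '.': 28
Total burnt (originally-T cells now '.'): 17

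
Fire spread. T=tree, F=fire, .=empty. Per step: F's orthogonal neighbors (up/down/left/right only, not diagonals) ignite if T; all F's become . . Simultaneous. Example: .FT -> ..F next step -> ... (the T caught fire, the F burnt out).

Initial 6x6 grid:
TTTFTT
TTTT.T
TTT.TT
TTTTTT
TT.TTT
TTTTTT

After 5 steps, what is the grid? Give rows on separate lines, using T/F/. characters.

Step 1: 3 trees catch fire, 1 burn out
  TTF.FT
  TTTF.T
  TTT.TT
  TTTTTT
  TT.TTT
  TTTTTT
Step 2: 3 trees catch fire, 3 burn out
  TF...F
  TTF..T
  TTT.TT
  TTTTTT
  TT.TTT
  TTTTTT
Step 3: 4 trees catch fire, 3 burn out
  F.....
  TF...F
  TTF.TT
  TTTTTT
  TT.TTT
  TTTTTT
Step 4: 4 trees catch fire, 4 burn out
  ......
  F.....
  TF..TF
  TTFTTT
  TT.TTT
  TTTTTT
Step 5: 5 trees catch fire, 4 burn out
  ......
  ......
  F...F.
  TF.FTF
  TT.TTT
  TTTTTT

......
......
F...F.
TF.FTF
TT.TTT
TTTTTT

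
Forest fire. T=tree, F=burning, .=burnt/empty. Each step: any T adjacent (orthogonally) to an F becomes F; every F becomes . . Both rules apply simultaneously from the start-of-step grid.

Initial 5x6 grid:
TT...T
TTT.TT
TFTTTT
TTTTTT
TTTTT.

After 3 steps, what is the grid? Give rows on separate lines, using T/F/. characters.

Step 1: 4 trees catch fire, 1 burn out
  TT...T
  TFT.TT
  F.FTTT
  TFTTTT
  TTTTT.
Step 2: 7 trees catch fire, 4 burn out
  TF...T
  F.F.TT
  ...FTT
  F.FTTT
  TFTTT.
Step 3: 5 trees catch fire, 7 burn out
  F....T
  ....TT
  ....FT
  ...FTT
  F.FTT.

F....T
....TT
....FT
...FTT
F.FTT.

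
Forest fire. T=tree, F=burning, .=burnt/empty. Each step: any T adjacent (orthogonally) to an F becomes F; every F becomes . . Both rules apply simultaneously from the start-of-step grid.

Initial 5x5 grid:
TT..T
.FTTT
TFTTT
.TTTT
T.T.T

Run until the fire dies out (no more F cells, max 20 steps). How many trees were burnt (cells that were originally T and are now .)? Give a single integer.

Answer: 16

Derivation:
Step 1: +5 fires, +2 burnt (F count now 5)
Step 2: +4 fires, +5 burnt (F count now 4)
Step 3: +4 fires, +4 burnt (F count now 4)
Step 4: +2 fires, +4 burnt (F count now 2)
Step 5: +1 fires, +2 burnt (F count now 1)
Step 6: +0 fires, +1 burnt (F count now 0)
Fire out after step 6
Initially T: 17, now '.': 24
Total burnt (originally-T cells now '.'): 16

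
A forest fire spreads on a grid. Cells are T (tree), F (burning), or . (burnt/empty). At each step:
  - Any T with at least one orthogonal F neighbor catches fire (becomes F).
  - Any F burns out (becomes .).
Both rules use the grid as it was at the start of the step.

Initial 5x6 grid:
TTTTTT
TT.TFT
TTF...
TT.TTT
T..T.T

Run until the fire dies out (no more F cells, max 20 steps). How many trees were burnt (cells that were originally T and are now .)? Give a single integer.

Answer: 15

Derivation:
Step 1: +4 fires, +2 burnt (F count now 4)
Step 2: +5 fires, +4 burnt (F count now 5)
Step 3: +4 fires, +5 burnt (F count now 4)
Step 4: +2 fires, +4 burnt (F count now 2)
Step 5: +0 fires, +2 burnt (F count now 0)
Fire out after step 5
Initially T: 20, now '.': 25
Total burnt (originally-T cells now '.'): 15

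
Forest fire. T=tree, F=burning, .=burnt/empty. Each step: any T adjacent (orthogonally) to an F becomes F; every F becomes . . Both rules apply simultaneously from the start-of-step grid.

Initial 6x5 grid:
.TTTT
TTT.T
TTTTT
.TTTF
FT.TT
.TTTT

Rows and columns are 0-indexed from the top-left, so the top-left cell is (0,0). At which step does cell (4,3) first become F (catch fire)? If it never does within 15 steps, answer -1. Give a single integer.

Step 1: cell (4,3)='T' (+4 fires, +2 burnt)
Step 2: cell (4,3)='F' (+7 fires, +4 burnt)
  -> target ignites at step 2
Step 3: cell (4,3)='.' (+5 fires, +7 burnt)
Step 4: cell (4,3)='.' (+4 fires, +5 burnt)
Step 5: cell (4,3)='.' (+3 fires, +4 burnt)
Step 6: cell (4,3)='.' (+0 fires, +3 burnt)
  fire out at step 6

2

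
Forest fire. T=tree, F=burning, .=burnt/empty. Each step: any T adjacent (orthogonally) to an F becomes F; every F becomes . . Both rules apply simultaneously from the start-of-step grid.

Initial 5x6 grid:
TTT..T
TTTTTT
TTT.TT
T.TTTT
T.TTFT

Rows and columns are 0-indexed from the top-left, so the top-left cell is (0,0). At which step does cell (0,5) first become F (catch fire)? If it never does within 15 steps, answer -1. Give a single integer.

Step 1: cell (0,5)='T' (+3 fires, +1 burnt)
Step 2: cell (0,5)='T' (+4 fires, +3 burnt)
Step 3: cell (0,5)='T' (+3 fires, +4 burnt)
Step 4: cell (0,5)='T' (+3 fires, +3 burnt)
Step 5: cell (0,5)='F' (+3 fires, +3 burnt)
  -> target ignites at step 5
Step 6: cell (0,5)='.' (+3 fires, +3 burnt)
Step 7: cell (0,5)='.' (+3 fires, +3 burnt)
Step 8: cell (0,5)='.' (+2 fires, +3 burnt)
Step 9: cell (0,5)='.' (+0 fires, +2 burnt)
  fire out at step 9

5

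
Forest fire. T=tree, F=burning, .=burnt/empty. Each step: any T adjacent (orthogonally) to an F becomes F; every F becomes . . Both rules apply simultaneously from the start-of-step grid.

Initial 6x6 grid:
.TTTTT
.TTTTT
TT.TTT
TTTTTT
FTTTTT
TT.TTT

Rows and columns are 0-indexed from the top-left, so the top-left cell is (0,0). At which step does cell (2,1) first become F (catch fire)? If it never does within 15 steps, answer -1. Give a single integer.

Step 1: cell (2,1)='T' (+3 fires, +1 burnt)
Step 2: cell (2,1)='T' (+4 fires, +3 burnt)
Step 3: cell (2,1)='F' (+3 fires, +4 burnt)
  -> target ignites at step 3
Step 4: cell (2,1)='.' (+4 fires, +3 burnt)
Step 5: cell (2,1)='.' (+6 fires, +4 burnt)
Step 6: cell (2,1)='.' (+5 fires, +6 burnt)
Step 7: cell (2,1)='.' (+3 fires, +5 burnt)
Step 8: cell (2,1)='.' (+2 fires, +3 burnt)
Step 9: cell (2,1)='.' (+1 fires, +2 burnt)
Step 10: cell (2,1)='.' (+0 fires, +1 burnt)
  fire out at step 10

3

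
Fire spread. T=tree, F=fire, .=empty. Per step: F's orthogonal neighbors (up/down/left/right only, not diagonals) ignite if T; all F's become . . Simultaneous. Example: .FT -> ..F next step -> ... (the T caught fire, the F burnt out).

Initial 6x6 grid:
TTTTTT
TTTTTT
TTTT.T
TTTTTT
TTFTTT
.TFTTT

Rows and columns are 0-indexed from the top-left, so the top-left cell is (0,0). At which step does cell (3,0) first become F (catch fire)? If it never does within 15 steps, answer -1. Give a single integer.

Step 1: cell (3,0)='T' (+5 fires, +2 burnt)
Step 2: cell (3,0)='T' (+6 fires, +5 burnt)
Step 3: cell (3,0)='F' (+7 fires, +6 burnt)
  -> target ignites at step 3
Step 4: cell (3,0)='.' (+5 fires, +7 burnt)
Step 5: cell (3,0)='.' (+5 fires, +5 burnt)
Step 6: cell (3,0)='.' (+3 fires, +5 burnt)
Step 7: cell (3,0)='.' (+1 fires, +3 burnt)
Step 8: cell (3,0)='.' (+0 fires, +1 burnt)
  fire out at step 8

3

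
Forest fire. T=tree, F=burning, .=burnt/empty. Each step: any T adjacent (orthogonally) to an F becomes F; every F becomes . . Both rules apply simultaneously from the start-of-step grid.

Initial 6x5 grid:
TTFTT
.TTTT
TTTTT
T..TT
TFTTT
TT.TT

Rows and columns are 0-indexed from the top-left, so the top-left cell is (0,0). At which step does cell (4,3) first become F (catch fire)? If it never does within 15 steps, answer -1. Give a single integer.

Step 1: cell (4,3)='T' (+6 fires, +2 burnt)
Step 2: cell (4,3)='F' (+8 fires, +6 burnt)
  -> target ignites at step 2
Step 3: cell (4,3)='.' (+7 fires, +8 burnt)
Step 4: cell (4,3)='.' (+3 fires, +7 burnt)
Step 5: cell (4,3)='.' (+0 fires, +3 burnt)
  fire out at step 5

2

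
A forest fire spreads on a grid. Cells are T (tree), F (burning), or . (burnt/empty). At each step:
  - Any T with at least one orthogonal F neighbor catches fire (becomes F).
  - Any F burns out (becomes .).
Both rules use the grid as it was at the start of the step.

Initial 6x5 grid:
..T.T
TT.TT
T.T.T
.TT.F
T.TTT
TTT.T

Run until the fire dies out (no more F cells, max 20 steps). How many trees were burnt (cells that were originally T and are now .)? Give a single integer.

Step 1: +2 fires, +1 burnt (F count now 2)
Step 2: +3 fires, +2 burnt (F count now 3)
Step 3: +3 fires, +3 burnt (F count now 3)
Step 4: +2 fires, +3 burnt (F count now 2)
Step 5: +3 fires, +2 burnt (F count now 3)
Step 6: +1 fires, +3 burnt (F count now 1)
Step 7: +1 fires, +1 burnt (F count now 1)
Step 8: +0 fires, +1 burnt (F count now 0)
Fire out after step 8
Initially T: 19, now '.': 26
Total burnt (originally-T cells now '.'): 15

Answer: 15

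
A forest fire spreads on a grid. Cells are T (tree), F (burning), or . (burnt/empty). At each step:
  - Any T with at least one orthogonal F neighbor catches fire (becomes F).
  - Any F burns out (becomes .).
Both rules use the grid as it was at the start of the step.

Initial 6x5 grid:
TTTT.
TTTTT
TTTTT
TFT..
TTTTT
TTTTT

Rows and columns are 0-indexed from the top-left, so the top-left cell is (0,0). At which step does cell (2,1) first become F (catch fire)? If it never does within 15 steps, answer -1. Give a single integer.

Step 1: cell (2,1)='F' (+4 fires, +1 burnt)
  -> target ignites at step 1
Step 2: cell (2,1)='.' (+6 fires, +4 burnt)
Step 3: cell (2,1)='.' (+7 fires, +6 burnt)
Step 4: cell (2,1)='.' (+6 fires, +7 burnt)
Step 5: cell (2,1)='.' (+3 fires, +6 burnt)
Step 6: cell (2,1)='.' (+0 fires, +3 burnt)
  fire out at step 6

1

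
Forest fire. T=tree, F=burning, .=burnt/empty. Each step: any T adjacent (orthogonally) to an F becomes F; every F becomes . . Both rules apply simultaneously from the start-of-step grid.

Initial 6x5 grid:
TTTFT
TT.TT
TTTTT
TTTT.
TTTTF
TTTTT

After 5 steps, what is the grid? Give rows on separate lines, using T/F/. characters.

Step 1: 5 trees catch fire, 2 burn out
  TTF.F
  TT.FT
  TTTTT
  TTTT.
  TTTF.
  TTTTF
Step 2: 6 trees catch fire, 5 burn out
  TF...
  TT..F
  TTTFT
  TTTF.
  TTF..
  TTTF.
Step 3: 7 trees catch fire, 6 burn out
  F....
  TF...
  TTF.F
  TTF..
  TF...
  TTF..
Step 4: 5 trees catch fire, 7 burn out
  .....
  F....
  TF...
  TF...
  F....
  TF...
Step 5: 3 trees catch fire, 5 burn out
  .....
  .....
  F....
  F....
  .....
  F....

.....
.....
F....
F....
.....
F....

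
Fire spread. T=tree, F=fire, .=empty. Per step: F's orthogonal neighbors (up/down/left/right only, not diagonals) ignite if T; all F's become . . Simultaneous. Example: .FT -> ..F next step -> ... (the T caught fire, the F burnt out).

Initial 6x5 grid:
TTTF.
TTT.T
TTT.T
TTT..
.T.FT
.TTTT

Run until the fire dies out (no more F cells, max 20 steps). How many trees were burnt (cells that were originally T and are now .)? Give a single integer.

Answer: 18

Derivation:
Step 1: +3 fires, +2 burnt (F count now 3)
Step 2: +4 fires, +3 burnt (F count now 4)
Step 3: +4 fires, +4 burnt (F count now 4)
Step 4: +4 fires, +4 burnt (F count now 4)
Step 5: +2 fires, +4 burnt (F count now 2)
Step 6: +1 fires, +2 burnt (F count now 1)
Step 7: +0 fires, +1 burnt (F count now 0)
Fire out after step 7
Initially T: 20, now '.': 28
Total burnt (originally-T cells now '.'): 18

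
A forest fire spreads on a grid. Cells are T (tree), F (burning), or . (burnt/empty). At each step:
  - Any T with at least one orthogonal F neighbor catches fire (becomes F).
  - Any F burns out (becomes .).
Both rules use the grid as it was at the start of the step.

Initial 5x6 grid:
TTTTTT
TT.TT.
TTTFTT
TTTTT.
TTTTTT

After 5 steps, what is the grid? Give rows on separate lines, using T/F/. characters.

Step 1: 4 trees catch fire, 1 burn out
  TTTTTT
  TT.FT.
  TTF.FT
  TTTFT.
  TTTTTT
Step 2: 7 trees catch fire, 4 burn out
  TTTFTT
  TT..F.
  TF...F
  TTF.F.
  TTTFTT
Step 3: 7 trees catch fire, 7 burn out
  TTF.FT
  TF....
  F.....
  TF....
  TTF.FT
Step 4: 6 trees catch fire, 7 burn out
  TF...F
  F.....
  ......
  F.....
  TF...F
Step 5: 2 trees catch fire, 6 burn out
  F.....
  ......
  ......
  ......
  F.....

F.....
......
......
......
F.....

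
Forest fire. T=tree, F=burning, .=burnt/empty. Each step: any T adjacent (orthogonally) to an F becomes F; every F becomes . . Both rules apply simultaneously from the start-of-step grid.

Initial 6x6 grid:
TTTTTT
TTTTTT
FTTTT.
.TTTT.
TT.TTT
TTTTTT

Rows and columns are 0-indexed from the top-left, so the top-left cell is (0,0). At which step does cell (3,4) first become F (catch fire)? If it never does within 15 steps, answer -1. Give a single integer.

Step 1: cell (3,4)='T' (+2 fires, +1 burnt)
Step 2: cell (3,4)='T' (+4 fires, +2 burnt)
Step 3: cell (3,4)='T' (+5 fires, +4 burnt)
Step 4: cell (3,4)='T' (+6 fires, +5 burnt)
Step 5: cell (3,4)='F' (+6 fires, +6 burnt)
  -> target ignites at step 5
Step 6: cell (3,4)='.' (+4 fires, +6 burnt)
Step 7: cell (3,4)='.' (+3 fires, +4 burnt)
Step 8: cell (3,4)='.' (+1 fires, +3 burnt)
Step 9: cell (3,4)='.' (+0 fires, +1 burnt)
  fire out at step 9

5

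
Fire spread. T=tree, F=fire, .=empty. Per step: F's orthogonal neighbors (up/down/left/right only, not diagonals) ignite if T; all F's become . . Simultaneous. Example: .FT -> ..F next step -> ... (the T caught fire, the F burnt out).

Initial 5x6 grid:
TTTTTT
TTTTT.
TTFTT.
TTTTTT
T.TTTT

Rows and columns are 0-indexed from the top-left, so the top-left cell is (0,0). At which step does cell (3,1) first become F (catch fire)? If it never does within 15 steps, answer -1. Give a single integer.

Step 1: cell (3,1)='T' (+4 fires, +1 burnt)
Step 2: cell (3,1)='F' (+8 fires, +4 burnt)
  -> target ignites at step 2
Step 3: cell (3,1)='.' (+7 fires, +8 burnt)
Step 4: cell (3,1)='.' (+5 fires, +7 burnt)
Step 5: cell (3,1)='.' (+2 fires, +5 burnt)
Step 6: cell (3,1)='.' (+0 fires, +2 burnt)
  fire out at step 6

2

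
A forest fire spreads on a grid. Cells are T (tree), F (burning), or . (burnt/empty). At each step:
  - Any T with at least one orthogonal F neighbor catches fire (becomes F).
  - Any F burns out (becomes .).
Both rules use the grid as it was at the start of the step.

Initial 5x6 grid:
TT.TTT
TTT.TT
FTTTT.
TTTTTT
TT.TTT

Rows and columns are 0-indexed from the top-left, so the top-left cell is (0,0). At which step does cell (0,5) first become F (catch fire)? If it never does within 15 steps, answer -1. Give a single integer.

Step 1: cell (0,5)='T' (+3 fires, +1 burnt)
Step 2: cell (0,5)='T' (+5 fires, +3 burnt)
Step 3: cell (0,5)='T' (+5 fires, +5 burnt)
Step 4: cell (0,5)='T' (+2 fires, +5 burnt)
Step 5: cell (0,5)='T' (+3 fires, +2 burnt)
Step 6: cell (0,5)='T' (+4 fires, +3 burnt)
Step 7: cell (0,5)='F' (+3 fires, +4 burnt)
  -> target ignites at step 7
Step 8: cell (0,5)='.' (+0 fires, +3 burnt)
  fire out at step 8

7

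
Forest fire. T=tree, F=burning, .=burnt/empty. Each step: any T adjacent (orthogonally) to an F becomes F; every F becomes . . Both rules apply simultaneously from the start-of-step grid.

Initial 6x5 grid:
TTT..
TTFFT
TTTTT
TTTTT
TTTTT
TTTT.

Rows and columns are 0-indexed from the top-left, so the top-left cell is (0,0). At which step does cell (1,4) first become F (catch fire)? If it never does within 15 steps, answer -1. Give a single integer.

Step 1: cell (1,4)='F' (+5 fires, +2 burnt)
  -> target ignites at step 1
Step 2: cell (1,4)='.' (+6 fires, +5 burnt)
Step 3: cell (1,4)='.' (+6 fires, +6 burnt)
Step 4: cell (1,4)='.' (+5 fires, +6 burnt)
Step 5: cell (1,4)='.' (+2 fires, +5 burnt)
Step 6: cell (1,4)='.' (+1 fires, +2 burnt)
Step 7: cell (1,4)='.' (+0 fires, +1 burnt)
  fire out at step 7

1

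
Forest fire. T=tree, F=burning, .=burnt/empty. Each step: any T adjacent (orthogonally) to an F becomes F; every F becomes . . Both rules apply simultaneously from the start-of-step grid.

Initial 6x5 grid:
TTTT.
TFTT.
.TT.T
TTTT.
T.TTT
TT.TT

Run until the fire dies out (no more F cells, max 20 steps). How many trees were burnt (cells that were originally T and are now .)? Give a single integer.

Answer: 21

Derivation:
Step 1: +4 fires, +1 burnt (F count now 4)
Step 2: +5 fires, +4 burnt (F count now 5)
Step 3: +3 fires, +5 burnt (F count now 3)
Step 4: +3 fires, +3 burnt (F count now 3)
Step 5: +2 fires, +3 burnt (F count now 2)
Step 6: +3 fires, +2 burnt (F count now 3)
Step 7: +1 fires, +3 burnt (F count now 1)
Step 8: +0 fires, +1 burnt (F count now 0)
Fire out after step 8
Initially T: 22, now '.': 29
Total burnt (originally-T cells now '.'): 21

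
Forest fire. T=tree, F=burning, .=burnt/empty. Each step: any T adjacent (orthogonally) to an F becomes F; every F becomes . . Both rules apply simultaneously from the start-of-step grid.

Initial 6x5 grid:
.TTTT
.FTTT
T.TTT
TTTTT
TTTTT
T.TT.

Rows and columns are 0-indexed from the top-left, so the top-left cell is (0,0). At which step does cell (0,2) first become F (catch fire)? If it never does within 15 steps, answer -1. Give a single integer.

Step 1: cell (0,2)='T' (+2 fires, +1 burnt)
Step 2: cell (0,2)='F' (+3 fires, +2 burnt)
  -> target ignites at step 2
Step 3: cell (0,2)='.' (+4 fires, +3 burnt)
Step 4: cell (0,2)='.' (+5 fires, +4 burnt)
Step 5: cell (0,2)='.' (+5 fires, +5 burnt)
Step 6: cell (0,2)='.' (+4 fires, +5 burnt)
Step 7: cell (0,2)='.' (+1 fires, +4 burnt)
Step 8: cell (0,2)='.' (+0 fires, +1 burnt)
  fire out at step 8

2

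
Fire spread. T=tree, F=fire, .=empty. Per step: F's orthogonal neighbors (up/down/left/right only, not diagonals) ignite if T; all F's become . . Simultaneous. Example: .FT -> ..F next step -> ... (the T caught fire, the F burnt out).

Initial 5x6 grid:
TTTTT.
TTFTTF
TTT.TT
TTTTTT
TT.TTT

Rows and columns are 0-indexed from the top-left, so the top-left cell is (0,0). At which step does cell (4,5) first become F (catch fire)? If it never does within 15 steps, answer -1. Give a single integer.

Step 1: cell (4,5)='T' (+6 fires, +2 burnt)
Step 2: cell (4,5)='T' (+8 fires, +6 burnt)
Step 3: cell (4,5)='F' (+6 fires, +8 burnt)
  -> target ignites at step 3
Step 4: cell (4,5)='.' (+4 fires, +6 burnt)
Step 5: cell (4,5)='.' (+1 fires, +4 burnt)
Step 6: cell (4,5)='.' (+0 fires, +1 burnt)
  fire out at step 6

3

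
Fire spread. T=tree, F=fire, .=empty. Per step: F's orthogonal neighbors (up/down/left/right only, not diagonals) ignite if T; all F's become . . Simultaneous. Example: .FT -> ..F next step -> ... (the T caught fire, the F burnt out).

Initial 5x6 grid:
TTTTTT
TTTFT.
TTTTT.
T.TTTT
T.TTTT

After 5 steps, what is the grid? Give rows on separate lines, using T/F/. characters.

Step 1: 4 trees catch fire, 1 burn out
  TTTFTT
  TTF.F.
  TTTFT.
  T.TTTT
  T.TTTT
Step 2: 6 trees catch fire, 4 burn out
  TTF.FT
  TF....
  TTF.F.
  T.TFTT
  T.TTTT
Step 3: 7 trees catch fire, 6 burn out
  TF...F
  F.....
  TF....
  T.F.FT
  T.TFTT
Step 4: 5 trees catch fire, 7 burn out
  F.....
  ......
  F.....
  T....F
  T.F.FT
Step 5: 2 trees catch fire, 5 burn out
  ......
  ......
  ......
  F.....
  T....F

......
......
......
F.....
T....F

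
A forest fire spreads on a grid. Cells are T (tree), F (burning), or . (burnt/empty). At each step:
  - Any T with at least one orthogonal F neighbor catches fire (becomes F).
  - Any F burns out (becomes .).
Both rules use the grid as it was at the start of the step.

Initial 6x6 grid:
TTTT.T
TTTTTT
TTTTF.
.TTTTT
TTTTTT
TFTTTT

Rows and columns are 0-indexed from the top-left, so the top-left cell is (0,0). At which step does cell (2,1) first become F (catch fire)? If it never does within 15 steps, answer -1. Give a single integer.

Step 1: cell (2,1)='T' (+6 fires, +2 burnt)
Step 2: cell (2,1)='T' (+10 fires, +6 burnt)
Step 3: cell (2,1)='F' (+8 fires, +10 burnt)
  -> target ignites at step 3
Step 4: cell (2,1)='.' (+4 fires, +8 burnt)
Step 5: cell (2,1)='.' (+2 fires, +4 burnt)
Step 6: cell (2,1)='.' (+1 fires, +2 burnt)
Step 7: cell (2,1)='.' (+0 fires, +1 burnt)
  fire out at step 7

3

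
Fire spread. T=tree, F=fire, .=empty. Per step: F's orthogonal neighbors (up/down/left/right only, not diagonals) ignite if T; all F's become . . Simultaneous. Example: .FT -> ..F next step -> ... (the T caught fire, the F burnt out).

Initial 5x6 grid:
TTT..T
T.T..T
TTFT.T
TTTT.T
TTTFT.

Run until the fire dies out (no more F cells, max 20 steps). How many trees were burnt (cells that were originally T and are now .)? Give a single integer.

Step 1: +7 fires, +2 burnt (F count now 7)
Step 2: +4 fires, +7 burnt (F count now 4)
Step 3: +4 fires, +4 burnt (F count now 4)
Step 4: +1 fires, +4 burnt (F count now 1)
Step 5: +0 fires, +1 burnt (F count now 0)
Fire out after step 5
Initially T: 20, now '.': 26
Total burnt (originally-T cells now '.'): 16

Answer: 16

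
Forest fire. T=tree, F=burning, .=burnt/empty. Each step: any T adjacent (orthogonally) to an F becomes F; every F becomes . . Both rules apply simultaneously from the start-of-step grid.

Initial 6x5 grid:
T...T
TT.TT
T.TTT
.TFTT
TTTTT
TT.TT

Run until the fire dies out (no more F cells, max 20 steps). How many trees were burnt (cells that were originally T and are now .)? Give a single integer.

Answer: 18

Derivation:
Step 1: +4 fires, +1 burnt (F count now 4)
Step 2: +4 fires, +4 burnt (F count now 4)
Step 3: +6 fires, +4 burnt (F count now 6)
Step 4: +3 fires, +6 burnt (F count now 3)
Step 5: +1 fires, +3 burnt (F count now 1)
Step 6: +0 fires, +1 burnt (F count now 0)
Fire out after step 6
Initially T: 22, now '.': 26
Total burnt (originally-T cells now '.'): 18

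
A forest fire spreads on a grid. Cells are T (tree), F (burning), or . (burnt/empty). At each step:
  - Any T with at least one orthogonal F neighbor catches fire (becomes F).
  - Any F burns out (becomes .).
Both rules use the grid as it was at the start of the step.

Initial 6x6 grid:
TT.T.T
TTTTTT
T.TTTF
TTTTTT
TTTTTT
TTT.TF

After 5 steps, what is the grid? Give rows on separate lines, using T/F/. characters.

Step 1: 5 trees catch fire, 2 burn out
  TT.T.T
  TTTTTF
  T.TTF.
  TTTTTF
  TTTTTF
  TTT.F.
Step 2: 5 trees catch fire, 5 burn out
  TT.T.F
  TTTTF.
  T.TF..
  TTTTF.
  TTTTF.
  TTT...
Step 3: 4 trees catch fire, 5 burn out
  TT.T..
  TTTF..
  T.F...
  TTTF..
  TTTF..
  TTT...
Step 4: 4 trees catch fire, 4 burn out
  TT.F..
  TTF...
  T.....
  TTF...
  TTF...
  TTT...
Step 5: 4 trees catch fire, 4 burn out
  TT....
  TF....
  T.....
  TF....
  TF....
  TTF...

TT....
TF....
T.....
TF....
TF....
TTF...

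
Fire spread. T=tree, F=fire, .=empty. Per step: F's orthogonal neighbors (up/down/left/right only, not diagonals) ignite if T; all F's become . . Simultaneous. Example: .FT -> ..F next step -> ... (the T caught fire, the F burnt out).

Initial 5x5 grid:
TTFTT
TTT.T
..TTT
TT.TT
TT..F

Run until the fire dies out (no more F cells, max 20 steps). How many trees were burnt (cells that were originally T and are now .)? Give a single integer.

Step 1: +4 fires, +2 burnt (F count now 4)
Step 2: +6 fires, +4 burnt (F count now 6)
Step 3: +3 fires, +6 burnt (F count now 3)
Step 4: +0 fires, +3 burnt (F count now 0)
Fire out after step 4
Initially T: 17, now '.': 21
Total burnt (originally-T cells now '.'): 13

Answer: 13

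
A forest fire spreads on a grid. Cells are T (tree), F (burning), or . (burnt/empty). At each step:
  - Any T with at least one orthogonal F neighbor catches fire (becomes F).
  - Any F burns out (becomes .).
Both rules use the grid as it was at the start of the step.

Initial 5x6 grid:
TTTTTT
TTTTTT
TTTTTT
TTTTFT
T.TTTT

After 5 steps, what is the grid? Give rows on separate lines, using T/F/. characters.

Step 1: 4 trees catch fire, 1 burn out
  TTTTTT
  TTTTTT
  TTTTFT
  TTTF.F
  T.TTFT
Step 2: 6 trees catch fire, 4 burn out
  TTTTTT
  TTTTFT
  TTTF.F
  TTF...
  T.TF.F
Step 3: 6 trees catch fire, 6 burn out
  TTTTFT
  TTTF.F
  TTF...
  TF....
  T.F...
Step 4: 5 trees catch fire, 6 burn out
  TTTF.F
  TTF...
  TF....
  F.....
  T.....
Step 5: 4 trees catch fire, 5 burn out
  TTF...
  TF....
  F.....
  ......
  F.....

TTF...
TF....
F.....
......
F.....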